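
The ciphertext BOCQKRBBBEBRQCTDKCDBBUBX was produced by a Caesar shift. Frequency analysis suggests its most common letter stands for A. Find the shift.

The most frequent ciphertext letter is B (appears 8 times).
B is position 1; A is position 0.
Shift = 1.

1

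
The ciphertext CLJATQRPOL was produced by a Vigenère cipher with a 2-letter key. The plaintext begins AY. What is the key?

Subtract each crib letter from the matching ciphertext letter (mod 26):
C(2)−A(0)=2 → C
L(11)−Y(24)=-13≡13 → N

CN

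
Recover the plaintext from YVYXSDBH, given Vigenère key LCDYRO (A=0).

NTVZBPQF

Repeat the key across the ciphertext: LCDYROLC
Y(24)−L(11): 13 → N
V(21)−C(2): 19 → T
Y(24)−D(3): 21 → V
X(23)−Y(24): -1≡25 → Z
S(18)−R(17): 1 → B
D(3)−O(14): -11≡15 → P
B(1)−L(11): -10≡16 → Q
H(7)−C(2): 5 → F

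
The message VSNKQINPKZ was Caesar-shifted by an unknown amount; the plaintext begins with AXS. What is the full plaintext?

From the crib: V(21)−A(0)=21, so the shift is 21.
Subtract 21 from each ciphertext letter:
V(21): 21−21=0 → A
S(18): 18−21=-3≡23 → X
N(13): 13−21=-8≡18 → S
K(10): 10−21=-11≡15 → P
Q(16): 16−21=-5≡21 → V
I(8): 8−21=-13≡13 → N
N(13): 13−21=-8≡18 → S
P(15): 15−21=-6≡20 → U
K(10): 10−21=-11≡15 → P
Z(25): 25−21=4 → E

AXSPVNSUPE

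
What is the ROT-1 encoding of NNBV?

N(13): 13+1=14 → O
N(13): 13+1=14 → O
B(1): 1+1=2 → C
V(21): 21+1=22 → W

OOCW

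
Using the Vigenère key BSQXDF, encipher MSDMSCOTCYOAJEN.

NKTJVHPLSVRFKWD

Repeat the key across the message: BSQXDFBSQXDFBSQ
M(12)+B(1): 13 → N
S(18)+S(18): 36≡10 → K
D(3)+Q(16): 19 → T
M(12)+X(23): 35≡9 → J
S(18)+D(3): 21 → V
C(2)+F(5): 7 → H
O(14)+B(1): 15 → P
T(19)+S(18): 37≡11 → L
C(2)+Q(16): 18 → S
Y(24)+X(23): 47≡21 → V
O(14)+D(3): 17 → R
A(0)+F(5): 5 → F
J(9)+B(1): 10 → K
E(4)+S(18): 22 → W
N(13)+Q(16): 29≡3 → D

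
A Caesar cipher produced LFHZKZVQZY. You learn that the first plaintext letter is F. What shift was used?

6

From the crib: L(11)−F(5)=6, so the shift is 6.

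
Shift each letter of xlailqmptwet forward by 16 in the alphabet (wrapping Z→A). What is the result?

x(23): 23+16=39≡13 → n
l(11): 11+16=27≡1 → b
a(0): 0+16=16 → q
i(8): 8+16=24 → y
l(11): 11+16=27≡1 → b
q(16): 16+16=32≡6 → g
m(12): 12+16=28≡2 → c
p(15): 15+16=31≡5 → f
t(19): 19+16=35≡9 → j
w(22): 22+16=38≡12 → m
e(4): 4+16=20 → u
t(19): 19+16=35≡9 → j

nbqybgcfjmuj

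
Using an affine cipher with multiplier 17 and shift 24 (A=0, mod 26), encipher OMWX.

CUIZ

O(14): 17·14+24=262≡2 → C
M(12): 17·12+24=228≡20 → U
W(22): 17·22+24=398≡8 → I
X(23): 17·23+24=415≡25 → Z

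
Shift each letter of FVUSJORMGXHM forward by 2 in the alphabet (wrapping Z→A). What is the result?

F(5): 5+2=7 → H
V(21): 21+2=23 → X
U(20): 20+2=22 → W
S(18): 18+2=20 → U
J(9): 9+2=11 → L
O(14): 14+2=16 → Q
R(17): 17+2=19 → T
M(12): 12+2=14 → O
G(6): 6+2=8 → I
X(23): 23+2=25 → Z
H(7): 7+2=9 → J
M(12): 12+2=14 → O

HXWULQTOIZJO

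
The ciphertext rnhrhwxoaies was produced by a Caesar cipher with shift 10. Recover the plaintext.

r(17): 17−10=7 → h
n(13): 13−10=3 → d
h(7): 7−10=-3≡23 → x
r(17): 17−10=7 → h
h(7): 7−10=-3≡23 → x
w(22): 22−10=12 → m
x(23): 23−10=13 → n
o(14): 14−10=4 → e
a(0): 0−10=-10≡16 → q
i(8): 8−10=-2≡24 → y
e(4): 4−10=-6≡20 → u
s(18): 18−10=8 → i

hdxhxmneqyui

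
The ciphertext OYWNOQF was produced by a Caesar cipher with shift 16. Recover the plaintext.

O(14): 14−16=-2≡24 → Y
Y(24): 24−16=8 → I
W(22): 22−16=6 → G
N(13): 13−16=-3≡23 → X
O(14): 14−16=-2≡24 → Y
Q(16): 16−16=0 → A
F(5): 5−16=-11≡15 → P

YIGXYAP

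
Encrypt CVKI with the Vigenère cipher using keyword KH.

Repeat the key across the message: KHKH
C(2)+K(10): 12 → M
V(21)+H(7): 28≡2 → C
K(10)+K(10): 20 → U
I(8)+H(7): 15 → P

MCUP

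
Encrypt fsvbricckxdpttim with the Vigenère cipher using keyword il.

Repeat the key across the message: ilililililililil
f(5)+i(8): 13 → n
s(18)+l(11): 29≡3 → d
v(21)+i(8): 29≡3 → d
b(1)+l(11): 12 → m
r(17)+i(8): 25 → z
i(8)+l(11): 19 → t
c(2)+i(8): 10 → k
c(2)+l(11): 13 → n
k(10)+i(8): 18 → s
x(23)+l(11): 34≡8 → i
d(3)+i(8): 11 → l
p(15)+l(11): 26≡0 → a
t(19)+i(8): 27≡1 → b
t(19)+l(11): 30≡4 → e
i(8)+i(8): 16 → q
m(12)+l(11): 23 → x

nddmztknsilabeqx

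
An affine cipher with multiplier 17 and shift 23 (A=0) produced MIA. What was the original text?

HTR

The inverse of 17 mod 26 is 23, since 17·23=391≡1. Apply D(y)=23·(y−23) mod 26:
M(12): 23·(12−23)=-253≡7 → H
I(8): 23·(8−23)=-345≡19 → T
A(0): 23·(0−23)=-529≡17 → R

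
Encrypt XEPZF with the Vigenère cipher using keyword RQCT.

OURSW

Repeat the key across the message: RQCTR
X(23)+R(17): 40≡14 → O
E(4)+Q(16): 20 → U
P(15)+C(2): 17 → R
Z(25)+T(19): 44≡18 → S
F(5)+R(17): 22 → W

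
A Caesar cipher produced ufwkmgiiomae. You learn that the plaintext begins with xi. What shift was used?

From the crib: u(20)−x(23)=-3≡23, so the shift is 23.

23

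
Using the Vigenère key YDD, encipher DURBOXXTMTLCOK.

Repeat the key across the message: YDDYDDYDDYDDYD
D(3)+Y(24): 27≡1 → B
U(20)+D(3): 23 → X
R(17)+D(3): 20 → U
B(1)+Y(24): 25 → Z
O(14)+D(3): 17 → R
X(23)+D(3): 26≡0 → A
X(23)+Y(24): 47≡21 → V
T(19)+D(3): 22 → W
M(12)+D(3): 15 → P
T(19)+Y(24): 43≡17 → R
L(11)+D(3): 14 → O
C(2)+D(3): 5 → F
O(14)+Y(24): 38≡12 → M
K(10)+D(3): 13 → N

BXUZRAVWPROFMN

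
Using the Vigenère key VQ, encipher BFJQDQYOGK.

WVEGYGTEBA

Repeat the key across the message: VQVQVQVQVQ
B(1)+V(21): 22 → W
F(5)+Q(16): 21 → V
J(9)+V(21): 30≡4 → E
Q(16)+Q(16): 32≡6 → G
D(3)+V(21): 24 → Y
Q(16)+Q(16): 32≡6 → G
Y(24)+V(21): 45≡19 → T
O(14)+Q(16): 30≡4 → E
G(6)+V(21): 27≡1 → B
K(10)+Q(16): 26≡0 → A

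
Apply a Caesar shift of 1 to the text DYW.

EZX

D(3): 3+1=4 → E
Y(24): 24+1=25 → Z
W(22): 22+1=23 → X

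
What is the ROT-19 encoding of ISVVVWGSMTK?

BLOOOPZLFMD

I(8): 8+19=27≡1 → B
S(18): 18+19=37≡11 → L
V(21): 21+19=40≡14 → O
V(21): 21+19=40≡14 → O
V(21): 21+19=40≡14 → O
W(22): 22+19=41≡15 → P
G(6): 6+19=25 → Z
S(18): 18+19=37≡11 → L
M(12): 12+19=31≡5 → F
T(19): 19+19=38≡12 → M
K(10): 10+19=29≡3 → D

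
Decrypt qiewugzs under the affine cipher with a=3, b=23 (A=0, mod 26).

The inverse of 3 mod 26 is 9, since 3·9=27≡1. Apply D(y)=9·(y−23) mod 26:
q(16): 9·(16−23)=-63≡15 → p
i(8): 9·(8−23)=-135≡21 → v
e(4): 9·(4−23)=-171≡11 → l
w(22): 9·(22−23)=-9≡17 → r
u(20): 9·(20−23)=-27≡25 → z
g(6): 9·(6−23)=-153≡3 → d
z(25): 9·(25−23)=18 → s
s(18): 9·(18−23)=-45≡7 → h

pvlrzdsh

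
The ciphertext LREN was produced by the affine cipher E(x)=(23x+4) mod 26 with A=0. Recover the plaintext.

The inverse of 23 mod 26 is 17, since 23·17=391≡1. Apply D(y)=17·(y−4) mod 26:
L(11): 17·(11−4)=119≡15 → P
R(17): 17·(17−4)=221≡13 → N
E(4): 17·(4−4)=0 → A
N(13): 17·(13−4)=153≡23 → X

PNAX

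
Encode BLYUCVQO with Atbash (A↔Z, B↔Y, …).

YOBFXEJL

B(1) → Y(24)
L(11) → O(14)
Y(24) → B(1)
U(20) → F(5)
C(2) → X(23)
V(21) → E(4)
Q(16) → J(9)
O(14) → L(11)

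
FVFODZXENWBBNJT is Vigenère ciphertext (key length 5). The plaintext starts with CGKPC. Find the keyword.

DPVZB

Subtract each crib letter from the matching ciphertext letter (mod 26):
F(5)−C(2)=3 → D
V(21)−G(6)=15 → P
F(5)−K(10)=-5≡21 → V
O(14)−P(15)=-1≡25 → Z
D(3)−C(2)=1 → B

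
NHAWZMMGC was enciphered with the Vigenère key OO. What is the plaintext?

ZTMILYYSO

Repeat the key across the ciphertext: OOOOOOOOO
N(13)−O(14): -1≡25 → Z
H(7)−O(14): -7≡19 → T
A(0)−O(14): -14≡12 → M
W(22)−O(14): 8 → I
Z(25)−O(14): 11 → L
M(12)−O(14): -2≡24 → Y
M(12)−O(14): -2≡24 → Y
G(6)−O(14): -8≡18 → S
C(2)−O(14): -12≡14 → O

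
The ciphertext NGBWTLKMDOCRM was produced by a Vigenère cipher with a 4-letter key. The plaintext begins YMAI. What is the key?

PUBO

Subtract each crib letter from the matching ciphertext letter (mod 26):
N(13)−Y(24)=-11≡15 → P
G(6)−M(12)=-6≡20 → U
B(1)−A(0)=1 → B
W(22)−I(8)=14 → O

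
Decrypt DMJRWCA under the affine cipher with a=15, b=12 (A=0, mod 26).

PAFJSIU

The inverse of 15 mod 26 is 7, since 15·7=105≡1. Apply D(y)=7·(y−12) mod 26:
D(3): 7·(3−12)=-63≡15 → P
M(12): 7·(12−12)=0 → A
J(9): 7·(9−12)=-21≡5 → F
R(17): 7·(17−12)=35≡9 → J
W(22): 7·(22−12)=70≡18 → S
C(2): 7·(2−12)=-70≡8 → I
A(0): 7·(0−12)=-84≡20 → U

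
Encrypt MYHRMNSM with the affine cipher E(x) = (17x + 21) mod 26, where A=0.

M(12): 17·12+21=225≡17 → R
Y(24): 17·24+21=429≡13 → N
H(7): 17·7+21=140≡10 → K
R(17): 17·17+21=310≡24 → Y
M(12): 17·12+21=225≡17 → R
N(13): 17·13+21=242≡8 → I
S(18): 17·18+21=327≡15 → P
M(12): 17·12+21=225≡17 → R

RNKYRIPR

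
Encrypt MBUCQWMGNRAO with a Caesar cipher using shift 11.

M(12): 12+11=23 → X
B(1): 1+11=12 → M
U(20): 20+11=31≡5 → F
C(2): 2+11=13 → N
Q(16): 16+11=27≡1 → B
W(22): 22+11=33≡7 → H
M(12): 12+11=23 → X
G(6): 6+11=17 → R
N(13): 13+11=24 → Y
R(17): 17+11=28≡2 → C
A(0): 0+11=11 → L
O(14): 14+11=25 → Z

XMFNBHXRYCLZ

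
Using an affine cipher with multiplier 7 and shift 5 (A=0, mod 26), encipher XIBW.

X(23): 7·23+5=166≡10 → K
I(8): 7·8+5=61≡9 → J
B(1): 7·1+5=12 → M
W(22): 7·22+5=159≡3 → D

KJMD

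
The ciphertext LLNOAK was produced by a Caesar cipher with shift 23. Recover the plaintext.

OOQRDN

L(11): 11−23=-12≡14 → O
L(11): 11−23=-12≡14 → O
N(13): 13−23=-10≡16 → Q
O(14): 14−23=-9≡17 → R
A(0): 0−23=-23≡3 → D
K(10): 10−23=-13≡13 → N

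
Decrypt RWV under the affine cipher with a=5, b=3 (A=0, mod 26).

IJO

The inverse of 5 mod 26 is 21, since 5·21=105≡1. Apply D(y)=21·(y−3) mod 26:
R(17): 21·(17−3)=294≡8 → I
W(22): 21·(22−3)=399≡9 → J
V(21): 21·(21−3)=378≡14 → O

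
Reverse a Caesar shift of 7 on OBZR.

O(14): 14−7=7 → H
B(1): 1−7=-6≡20 → U
Z(25): 25−7=18 → S
R(17): 17−7=10 → K

HUSK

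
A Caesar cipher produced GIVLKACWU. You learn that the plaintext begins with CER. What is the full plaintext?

From the crib: G(6)−C(2)=4, so the shift is 4.
Subtract 4 from each ciphertext letter:
G(6): 6−4=2 → C
I(8): 8−4=4 → E
V(21): 21−4=17 → R
L(11): 11−4=7 → H
K(10): 10−4=6 → G
A(0): 0−4=-4≡22 → W
C(2): 2−4=-2≡24 → Y
W(22): 22−4=18 → S
U(20): 20−4=16 → Q

CERHGWYSQ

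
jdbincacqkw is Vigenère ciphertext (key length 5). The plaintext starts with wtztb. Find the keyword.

Subtract each crib letter from the matching ciphertext letter (mod 26):
j(9)−w(22)=-13≡13 → n
d(3)−t(19)=-16≡10 → k
b(1)−z(25)=-24≡2 → c
i(8)−t(19)=-11≡15 → p
n(13)−b(1)=12 → m

nkcpm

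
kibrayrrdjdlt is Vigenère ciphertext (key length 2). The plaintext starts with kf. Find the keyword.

Subtract each crib letter from the matching ciphertext letter (mod 26):
k(10)−k(10)=0 → a
i(8)−f(5)=3 → d

ad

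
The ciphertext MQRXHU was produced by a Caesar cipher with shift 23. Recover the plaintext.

PTUAKX

M(12): 12−23=-11≡15 → P
Q(16): 16−23=-7≡19 → T
R(17): 17−23=-6≡20 → U
X(23): 23−23=0 → A
H(7): 7−23=-16≡10 → K
U(20): 20−23=-3≡23 → X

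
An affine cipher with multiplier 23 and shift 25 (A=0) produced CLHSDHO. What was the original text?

The inverse of 23 mod 26 is 17, since 23·17=391≡1. Apply D(y)=17·(y−25) mod 26:
C(2): 17·(2−25)=-391≡25 → Z
L(11): 17·(11−25)=-238≡22 → W
H(7): 17·(7−25)=-306≡6 → G
S(18): 17·(18−25)=-119≡11 → L
D(3): 17·(3−25)=-374≡16 → Q
H(7): 17·(7−25)=-306≡6 → G
O(14): 17·(14−25)=-187≡21 → V

ZWGLQGV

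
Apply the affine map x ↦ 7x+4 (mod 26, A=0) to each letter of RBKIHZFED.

R(17): 7·17+4=123≡19 → T
B(1): 7·1+4=11 → L
K(10): 7·10+4=74≡22 → W
I(8): 7·8+4=60≡8 → I
H(7): 7·7+4=53≡1 → B
Z(25): 7·25+4=179≡23 → X
F(5): 7·5+4=39≡13 → N
E(4): 7·4+4=32≡6 → G
D(3): 7·3+4=25 → Z

TLWIBXNGZ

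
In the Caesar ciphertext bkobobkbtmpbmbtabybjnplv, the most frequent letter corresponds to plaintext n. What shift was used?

The most frequent ciphertext letter is b (appears 8 times).
b is position 1; n is position 13.
Shift = -12≡14.

14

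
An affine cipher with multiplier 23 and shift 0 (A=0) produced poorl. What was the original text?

The inverse of 23 mod 26 is 17, since 23·17=391≡1. Apply D(y)=17·(y−0) mod 26:
p(15): 17·(15−0)=255≡21 → v
o(14): 17·(14−0)=238≡4 → e
o(14): 17·(14−0)=238≡4 → e
r(17): 17·(17−0)=289≡3 → d
l(11): 17·(11−0)=187≡5 → f

veedf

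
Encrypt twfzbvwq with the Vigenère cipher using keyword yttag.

Repeat the key across the message: yttagytt
t(19)+y(24): 43≡17 → r
w(22)+t(19): 41≡15 → p
f(5)+t(19): 24 → y
z(25)+a(0): 25 → z
b(1)+g(6): 7 → h
v(21)+y(24): 45≡19 → t
w(22)+t(19): 41≡15 → p
q(16)+t(19): 35≡9 → j

rpyzhtpj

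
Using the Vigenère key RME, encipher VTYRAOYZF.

MFCIMSPLJ

Repeat the key across the message: RMERMERME
V(21)+R(17): 38≡12 → M
T(19)+M(12): 31≡5 → F
Y(24)+E(4): 28≡2 → C
R(17)+R(17): 34≡8 → I
A(0)+M(12): 12 → M
O(14)+E(4): 18 → S
Y(24)+R(17): 41≡15 → P
Z(25)+M(12): 37≡11 → L
F(5)+E(4): 9 → J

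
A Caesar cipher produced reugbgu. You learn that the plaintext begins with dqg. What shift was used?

From the crib: r(17)−d(3)=14, so the shift is 14.

14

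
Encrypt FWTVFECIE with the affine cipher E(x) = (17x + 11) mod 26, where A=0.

SVWESBTRB

F(5): 17·5+11=96≡18 → S
W(22): 17·22+11=385≡21 → V
T(19): 17·19+11=334≡22 → W
V(21): 17·21+11=368≡4 → E
F(5): 17·5+11=96≡18 → S
E(4): 17·4+11=79≡1 → B
C(2): 17·2+11=45≡19 → T
I(8): 17·8+11=147≡17 → R
E(4): 17·4+11=79≡1 → B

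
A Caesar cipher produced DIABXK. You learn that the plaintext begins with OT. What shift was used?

From the crib: D(3)−O(14)=-11≡15, so the shift is 15.

15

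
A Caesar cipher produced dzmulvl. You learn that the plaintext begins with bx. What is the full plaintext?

From the crib: d(3)−b(1)=2, so the shift is 2.
Subtract 2 from each ciphertext letter:
d(3): 3−2=1 → b
z(25): 25−2=23 → x
m(12): 12−2=10 → k
u(20): 20−2=18 → s
l(11): 11−2=9 → j
v(21): 21−2=19 → t
l(11): 11−2=9 → j

bxksjtj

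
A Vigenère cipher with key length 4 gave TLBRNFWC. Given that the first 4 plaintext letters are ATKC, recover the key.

TSRP

Subtract each crib letter from the matching ciphertext letter (mod 26):
T(19)−A(0)=19 → T
L(11)−T(19)=-8≡18 → S
B(1)−K(10)=-9≡17 → R
R(17)−C(2)=15 → P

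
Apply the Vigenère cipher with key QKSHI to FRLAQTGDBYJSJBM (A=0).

VBDHYJQVIGZCBIU

Repeat the key across the message: QKSHIQKSHIQKSHI
F(5)+Q(16): 21 → V
R(17)+K(10): 27≡1 → B
L(11)+S(18): 29≡3 → D
A(0)+H(7): 7 → H
Q(16)+I(8): 24 → Y
T(19)+Q(16): 35≡9 → J
G(6)+K(10): 16 → Q
D(3)+S(18): 21 → V
B(1)+H(7): 8 → I
Y(24)+I(8): 32≡6 → G
J(9)+Q(16): 25 → Z
S(18)+K(10): 28≡2 → C
J(9)+S(18): 27≡1 → B
B(1)+H(7): 8 → I
M(12)+I(8): 20 → U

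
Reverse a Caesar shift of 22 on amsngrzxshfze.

a(0): 0−22=-22≡4 → e
m(12): 12−22=-10≡16 → q
s(18): 18−22=-4≡22 → w
n(13): 13−22=-9≡17 → r
g(6): 6−22=-16≡10 → k
r(17): 17−22=-5≡21 → v
z(25): 25−22=3 → d
x(23): 23−22=1 → b
s(18): 18−22=-4≡22 → w
h(7): 7−22=-15≡11 → l
f(5): 5−22=-17≡9 → j
z(25): 25−22=3 → d
e(4): 4−22=-18≡8 → i

eqwrkvdbwljdi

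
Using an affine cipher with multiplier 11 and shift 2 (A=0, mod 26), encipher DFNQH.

D(3): 11·3+2=35≡9 → J
F(5): 11·5+2=57≡5 → F
N(13): 11·13+2=145≡15 → P
Q(16): 11·16+2=178≡22 → W
H(7): 11·7+2=79≡1 → B

JFPWB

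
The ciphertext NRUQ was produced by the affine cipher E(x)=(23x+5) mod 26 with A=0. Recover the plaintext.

The inverse of 23 mod 26 is 17, since 23·17=391≡1. Apply D(y)=17·(y−5) mod 26:
N(13): 17·(13−5)=136≡6 → G
R(17): 17·(17−5)=204≡22 → W
U(20): 17·(20−5)=255≡21 → V
Q(16): 17·(16−5)=187≡5 → F

GWVF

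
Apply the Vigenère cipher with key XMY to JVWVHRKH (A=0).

Repeat the key across the message: XMYXMYXM
J(9)+X(23): 32≡6 → G
V(21)+M(12): 33≡7 → H
W(22)+Y(24): 46≡20 → U
V(21)+X(23): 44≡18 → S
H(7)+M(12): 19 → T
R(17)+Y(24): 41≡15 → P
K(10)+X(23): 33≡7 → H
H(7)+M(12): 19 → T

GHUSTPHT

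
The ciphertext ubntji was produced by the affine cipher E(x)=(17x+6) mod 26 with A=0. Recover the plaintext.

kpfnru

The inverse of 17 mod 26 is 23, since 17·23=391≡1. Apply D(y)=23·(y−6) mod 26:
u(20): 23·(20−6)=322≡10 → k
b(1): 23·(1−6)=-115≡15 → p
n(13): 23·(13−6)=161≡5 → f
t(19): 23·(19−6)=299≡13 → n
j(9): 23·(9−6)=69≡17 → r
i(8): 23·(8−6)=46≡20 → u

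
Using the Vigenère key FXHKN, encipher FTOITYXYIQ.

KQVSGDUFSD

Repeat the key across the message: FXHKNFXHKN
F(5)+F(5): 10 → K
T(19)+X(23): 42≡16 → Q
O(14)+H(7): 21 → V
I(8)+K(10): 18 → S
T(19)+N(13): 32≡6 → G
Y(24)+F(5): 29≡3 → D
X(23)+X(23): 46≡20 → U
Y(24)+H(7): 31≡5 → F
I(8)+K(10): 18 → S
Q(16)+N(13): 29≡3 → D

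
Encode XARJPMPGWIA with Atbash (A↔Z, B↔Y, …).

X(23) → C(2)
A(0) → Z(25)
R(17) → I(8)
J(9) → Q(16)
P(15) → K(10)
M(12) → N(13)
P(15) → K(10)
G(6) → T(19)
W(22) → D(3)
I(8) → R(17)
A(0) → Z(25)

CZIQKNKTDRZ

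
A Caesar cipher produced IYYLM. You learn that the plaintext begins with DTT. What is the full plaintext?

DTTGH

From the crib: I(8)−D(3)=5, so the shift is 5.
Subtract 5 from each ciphertext letter:
I(8): 8−5=3 → D
Y(24): 24−5=19 → T
Y(24): 24−5=19 → T
L(11): 11−5=6 → G
M(12): 12−5=7 → H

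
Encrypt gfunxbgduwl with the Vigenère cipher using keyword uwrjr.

Repeat the key across the message: uwrjruwrjru
g(6)+u(20): 26≡0 → a
f(5)+w(22): 27≡1 → b
u(20)+r(17): 37≡11 → l
n(13)+j(9): 22 → w
x(23)+r(17): 40≡14 → o
b(1)+u(20): 21 → v
g(6)+w(22): 28≡2 → c
d(3)+r(17): 20 → u
u(20)+j(9): 29≡3 → d
w(22)+r(17): 39≡13 → n
l(11)+u(20): 31≡5 → f

ablwovcudnf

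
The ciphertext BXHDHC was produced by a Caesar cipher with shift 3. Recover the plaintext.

B(1): 1−3=-2≡24 → Y
X(23): 23−3=20 → U
H(7): 7−3=4 → E
D(3): 3−3=0 → A
H(7): 7−3=4 → E
C(2): 2−3=-1≡25 → Z

YUEAEZ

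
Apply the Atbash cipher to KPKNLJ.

K(10) → P(15)
P(15) → K(10)
K(10) → P(15)
N(13) → M(12)
L(11) → O(14)
J(9) → Q(16)

PKPMOQ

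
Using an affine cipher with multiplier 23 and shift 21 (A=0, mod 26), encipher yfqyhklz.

y(24): 23·24+21=573≡1 → b
f(5): 23·5+21=136≡6 → g
q(16): 23·16+21=389≡25 → z
y(24): 23·24+21=573≡1 → b
h(7): 23·7+21=182≡0 → a
k(10): 23·10+21=251≡17 → r
l(11): 23·11+21=274≡14 → o
z(25): 23·25+21=596≡24 → y

bgzbaroy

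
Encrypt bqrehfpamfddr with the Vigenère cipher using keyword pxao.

Repeat the key across the message: pxaopxaopxaop
b(1)+p(15): 16 → q
q(16)+x(23): 39≡13 → n
r(17)+a(0): 17 → r
e(4)+o(14): 18 → s
h(7)+p(15): 22 → w
f(5)+x(23): 28≡2 → c
p(15)+a(0): 15 → p
a(0)+o(14): 14 → o
m(12)+p(15): 27≡1 → b
f(5)+x(23): 28≡2 → c
d(3)+a(0): 3 → d
d(3)+o(14): 17 → r
r(17)+p(15): 32≡6 → g

qnrswcpobcdrg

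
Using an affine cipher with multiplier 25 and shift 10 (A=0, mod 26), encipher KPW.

AVO

K(10): 25·10+10=260≡0 → A
P(15): 25·15+10=385≡21 → V
W(22): 25·22+10=560≡14 → O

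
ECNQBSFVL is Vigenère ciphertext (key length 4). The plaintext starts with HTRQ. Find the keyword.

XJWA

Subtract each crib letter from the matching ciphertext letter (mod 26):
E(4)−H(7)=-3≡23 → X
C(2)−T(19)=-17≡9 → J
N(13)−R(17)=-4≡22 → W
Q(16)−Q(16)=0 → A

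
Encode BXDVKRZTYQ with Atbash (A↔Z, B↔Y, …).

YCWEPIAGBJ

B(1) → Y(24)
X(23) → C(2)
D(3) → W(22)
V(21) → E(4)
K(10) → P(15)
R(17) → I(8)
Z(25) → A(0)
T(19) → G(6)
Y(24) → B(1)
Q(16) → J(9)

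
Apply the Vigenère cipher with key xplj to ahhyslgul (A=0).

xwshpardi

Repeat the key across the message: xpljxpljx
a(0)+x(23): 23 → x
h(7)+p(15): 22 → w
h(7)+l(11): 18 → s
y(24)+j(9): 33≡7 → h
s(18)+x(23): 41≡15 → p
l(11)+p(15): 26≡0 → a
g(6)+l(11): 17 → r
u(20)+j(9): 29≡3 → d
l(11)+x(23): 34≡8 → i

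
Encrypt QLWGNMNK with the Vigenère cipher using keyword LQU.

BBQRDGYA

Repeat the key across the message: LQULQULQ
Q(16)+L(11): 27≡1 → B
L(11)+Q(16): 27≡1 → B
W(22)+U(20): 42≡16 → Q
G(6)+L(11): 17 → R
N(13)+Q(16): 29≡3 → D
M(12)+U(20): 32≡6 → G
N(13)+L(11): 24 → Y
K(10)+Q(16): 26≡0 → A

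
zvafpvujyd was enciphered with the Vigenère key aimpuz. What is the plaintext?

Repeat the key across the ciphertext: aimpuzaimp
z(25)−a(0): 25 → z
v(21)−i(8): 13 → n
a(0)−m(12): -12≡14 → o
f(5)−p(15): -10≡16 → q
p(15)−u(20): -5≡21 → v
v(21)−z(25): -4≡22 → w
u(20)−a(0): 20 → u
j(9)−i(8): 1 → b
y(24)−m(12): 12 → m
d(3)−p(15): -12≡14 → o

znoqvwubmo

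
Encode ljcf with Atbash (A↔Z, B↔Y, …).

l(11) → o(14)
j(9) → q(16)
c(2) → x(23)
f(5) → u(20)

oqxu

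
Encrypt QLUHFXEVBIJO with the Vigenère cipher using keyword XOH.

Repeat the key across the message: XOHXOHXOHXOH
Q(16)+X(23): 39≡13 → N
L(11)+O(14): 25 → Z
U(20)+H(7): 27≡1 → B
H(7)+X(23): 30≡4 → E
F(5)+O(14): 19 → T
X(23)+H(7): 30≡4 → E
E(4)+X(23): 27≡1 → B
V(21)+O(14): 35≡9 → J
B(1)+H(7): 8 → I
I(8)+X(23): 31≡5 → F
J(9)+O(14): 23 → X
O(14)+H(7): 21 → V

NZBETEBJIFXV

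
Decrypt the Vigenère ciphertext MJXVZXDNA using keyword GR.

Repeat the key across the ciphertext: GRGRGRGRG
M(12)−G(6): 6 → G
J(9)−R(17): -8≡18 → S
X(23)−G(6): 17 → R
V(21)−R(17): 4 → E
Z(25)−G(6): 19 → T
X(23)−R(17): 6 → G
D(3)−G(6): -3≡23 → X
N(13)−R(17): -4≡22 → W
A(0)−G(6): -6≡20 → U

GSRETGXWU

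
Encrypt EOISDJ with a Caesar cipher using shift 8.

MWQALR

E(4): 4+8=12 → M
O(14): 14+8=22 → W
I(8): 8+8=16 → Q
S(18): 18+8=26≡0 → A
D(3): 3+8=11 → L
J(9): 9+8=17 → R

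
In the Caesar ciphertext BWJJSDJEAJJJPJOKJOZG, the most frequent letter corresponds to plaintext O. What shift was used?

The most frequent ciphertext letter is J (appears 8 times).
J is position 9; O is position 14.
Shift = -5≡21.

21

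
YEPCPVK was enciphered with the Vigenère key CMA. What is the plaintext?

WSPADVI

Repeat the key across the ciphertext: CMACMAC
Y(24)−C(2): 22 → W
E(4)−M(12): -8≡18 → S
P(15)−A(0): 15 → P
C(2)−C(2): 0 → A
P(15)−M(12): 3 → D
V(21)−A(0): 21 → V
K(10)−C(2): 8 → I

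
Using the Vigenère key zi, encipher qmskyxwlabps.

pursxfvtzjoa

Repeat the key across the message: zizizizizizi
q(16)+z(25): 41≡15 → p
m(12)+i(8): 20 → u
s(18)+z(25): 43≡17 → r
k(10)+i(8): 18 → s
y(24)+z(25): 49≡23 → x
x(23)+i(8): 31≡5 → f
w(22)+z(25): 47≡21 → v
l(11)+i(8): 19 → t
a(0)+z(25): 25 → z
b(1)+i(8): 9 → j
p(15)+z(25): 40≡14 → o
s(18)+i(8): 26≡0 → a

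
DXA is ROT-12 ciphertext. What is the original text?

RLO

D(3): 3−12=-9≡17 → R
X(23): 23−12=11 → L
A(0): 0−12=-12≡14 → O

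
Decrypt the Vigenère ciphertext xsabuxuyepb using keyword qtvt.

Repeat the key across the ciphertext: qtvtqtvtqtv
x(23)−q(16): 7 → h
s(18)−t(19): -1≡25 → z
a(0)−v(21): -21≡5 → f
b(1)−t(19): -18≡8 → i
u(20)−q(16): 4 → e
x(23)−t(19): 4 → e
u(20)−v(21): -1≡25 → z
y(24)−t(19): 5 → f
e(4)−q(16): -12≡14 → o
p(15)−t(19): -4≡22 → w
b(1)−v(21): -20≡6 → g

hzfieezfowg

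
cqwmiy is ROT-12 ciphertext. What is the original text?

qekawm

c(2): 2−12=-10≡16 → q
q(16): 16−12=4 → e
w(22): 22−12=10 → k
m(12): 12−12=0 → a
i(8): 8−12=-4≡22 → w
y(24): 24−12=12 → m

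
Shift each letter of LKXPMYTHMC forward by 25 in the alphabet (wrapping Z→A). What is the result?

L(11): 11+25=36≡10 → K
K(10): 10+25=35≡9 → J
X(23): 23+25=48≡22 → W
P(15): 15+25=40≡14 → O
M(12): 12+25=37≡11 → L
Y(24): 24+25=49≡23 → X
T(19): 19+25=44≡18 → S
H(7): 7+25=32≡6 → G
M(12): 12+25=37≡11 → L
C(2): 2+25=27≡1 → B

KJWOLXSGLB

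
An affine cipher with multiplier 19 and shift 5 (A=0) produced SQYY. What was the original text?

NRBB

The inverse of 19 mod 26 is 11, since 19·11=209≡1. Apply D(y)=11·(y−5) mod 26:
S(18): 11·(18−5)=143≡13 → N
Q(16): 11·(16−5)=121≡17 → R
Y(24): 11·(24−5)=209≡1 → B
Y(24): 11·(24−5)=209≡1 → B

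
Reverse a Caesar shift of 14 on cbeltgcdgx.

c(2): 2−14=-12≡14 → o
b(1): 1−14=-13≡13 → n
e(4): 4−14=-10≡16 → q
l(11): 11−14=-3≡23 → x
t(19): 19−14=5 → f
g(6): 6−14=-8≡18 → s
c(2): 2−14=-12≡14 → o
d(3): 3−14=-11≡15 → p
g(6): 6−14=-8≡18 → s
x(23): 23−14=9 → j

onqxfsopsj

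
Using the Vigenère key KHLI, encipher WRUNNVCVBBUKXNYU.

GYFVXCNDLIFSHUJC

Repeat the key across the message: KHLIKHLIKHLIKHLI
W(22)+K(10): 32≡6 → G
R(17)+H(7): 24 → Y
U(20)+L(11): 31≡5 → F
N(13)+I(8): 21 → V
N(13)+K(10): 23 → X
V(21)+H(7): 28≡2 → C
C(2)+L(11): 13 → N
V(21)+I(8): 29≡3 → D
B(1)+K(10): 11 → L
B(1)+H(7): 8 → I
U(20)+L(11): 31≡5 → F
K(10)+I(8): 18 → S
X(23)+K(10): 33≡7 → H
N(13)+H(7): 20 → U
Y(24)+L(11): 35≡9 → J
U(20)+I(8): 28≡2 → C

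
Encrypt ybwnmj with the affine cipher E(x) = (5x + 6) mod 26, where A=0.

y(24): 5·24+6=126≡22 → w
b(1): 5·1+6=11 → l
w(22): 5·22+6=116≡12 → m
n(13): 5·13+6=71≡19 → t
m(12): 5·12+6=66≡14 → o
j(9): 5·9+6=51≡25 → z

wlmtoz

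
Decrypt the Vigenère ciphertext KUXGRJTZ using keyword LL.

Repeat the key across the ciphertext: LLLLLLLL
K(10)−L(11): -1≡25 → Z
U(20)−L(11): 9 → J
X(23)−L(11): 12 → M
G(6)−L(11): -5≡21 → V
R(17)−L(11): 6 → G
J(9)−L(11): -2≡24 → Y
T(19)−L(11): 8 → I
Z(25)−L(11): 14 → O

ZJMVGYIO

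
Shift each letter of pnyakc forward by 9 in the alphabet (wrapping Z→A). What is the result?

ywhjtl

p(15): 15+9=24 → y
n(13): 13+9=22 → w
y(24): 24+9=33≡7 → h
a(0): 0+9=9 → j
k(10): 10+9=19 → t
c(2): 2+9=11 → l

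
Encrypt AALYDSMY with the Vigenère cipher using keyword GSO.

GSZEVGSQ

Repeat the key across the message: GSOGSOGS
A(0)+G(6): 6 → G
A(0)+S(18): 18 → S
L(11)+O(14): 25 → Z
Y(24)+G(6): 30≡4 → E
D(3)+S(18): 21 → V
S(18)+O(14): 32≡6 → G
M(12)+G(6): 18 → S
Y(24)+S(18): 42≡16 → Q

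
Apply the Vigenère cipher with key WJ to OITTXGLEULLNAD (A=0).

Repeat the key across the message: WJWJWJWJWJWJWJ
O(14)+W(22): 36≡10 → K
I(8)+J(9): 17 → R
T(19)+W(22): 41≡15 → P
T(19)+J(9): 28≡2 → C
X(23)+W(22): 45≡19 → T
G(6)+J(9): 15 → P
L(11)+W(22): 33≡7 → H
E(4)+J(9): 13 → N
U(20)+W(22): 42≡16 → Q
L(11)+J(9): 20 → U
L(11)+W(22): 33≡7 → H
N(13)+J(9): 22 → W
A(0)+W(22): 22 → W
D(3)+J(9): 12 → M

KRPCTPHNQUHWWM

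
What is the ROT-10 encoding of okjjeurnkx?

o(14): 14+10=24 → y
k(10): 10+10=20 → u
j(9): 9+10=19 → t
j(9): 9+10=19 → t
e(4): 4+10=14 → o
u(20): 20+10=30≡4 → e
r(17): 17+10=27≡1 → b
n(13): 13+10=23 → x
k(10): 10+10=20 → u
x(23): 23+10=33≡7 → h

yuttoebxuh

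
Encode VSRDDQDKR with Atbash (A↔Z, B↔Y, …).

EHIWWJWPI

V(21) → E(4)
S(18) → H(7)
R(17) → I(8)
D(3) → W(22)
D(3) → W(22)
Q(16) → J(9)
D(3) → W(22)
K(10) → P(15)
R(17) → I(8)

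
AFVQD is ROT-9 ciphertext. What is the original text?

RWMHU

A(0): 0−9=-9≡17 → R
F(5): 5−9=-4≡22 → W
V(21): 21−9=12 → M
Q(16): 16−9=7 → H
D(3): 3−9=-6≡20 → U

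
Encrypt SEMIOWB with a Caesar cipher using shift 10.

COWSYGL

S(18): 18+10=28≡2 → C
E(4): 4+10=14 → O
M(12): 12+10=22 → W
I(8): 8+10=18 → S
O(14): 14+10=24 → Y
W(22): 22+10=32≡6 → G
B(1): 1+10=11 → L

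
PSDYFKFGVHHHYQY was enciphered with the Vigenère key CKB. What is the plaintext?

Repeat the key across the ciphertext: CKBCKBCKBCKBCKB
P(15)−C(2): 13 → N
S(18)−K(10): 8 → I
D(3)−B(1): 2 → C
Y(24)−C(2): 22 → W
F(5)−K(10): -5≡21 → V
K(10)−B(1): 9 → J
F(5)−C(2): 3 → D
G(6)−K(10): -4≡22 → W
V(21)−B(1): 20 → U
H(7)−C(2): 5 → F
H(7)−K(10): -3≡23 → X
H(7)−B(1): 6 → G
Y(24)−C(2): 22 → W
Q(16)−K(10): 6 → G
Y(24)−B(1): 23 → X

NICWVJDWUFXGWGX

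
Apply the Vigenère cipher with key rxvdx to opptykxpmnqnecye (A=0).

fmkwvbukpkhkzfvv

Repeat the key across the message: rxvdxrxvdxrxvdxr
o(14)+r(17): 31≡5 → f
p(15)+x(23): 38≡12 → m
p(15)+v(21): 36≡10 → k
t(19)+d(3): 22 → w
y(24)+x(23): 47≡21 → v
k(10)+r(17): 27≡1 → b
x(23)+x(23): 46≡20 → u
p(15)+v(21): 36≡10 → k
m(12)+d(3): 15 → p
n(13)+x(23): 36≡10 → k
q(16)+r(17): 33≡7 → h
n(13)+x(23): 36≡10 → k
e(4)+v(21): 25 → z
c(2)+d(3): 5 → f
y(24)+x(23): 47≡21 → v
e(4)+r(17): 21 → v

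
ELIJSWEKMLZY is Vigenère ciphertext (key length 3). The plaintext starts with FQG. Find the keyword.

ZVC

Subtract each crib letter from the matching ciphertext letter (mod 26):
E(4)−F(5)=-1≡25 → Z
L(11)−Q(16)=-5≡21 → V
I(8)−G(6)=2 → C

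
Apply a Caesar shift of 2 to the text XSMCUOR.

X(23): 23+2=25 → Z
S(18): 18+2=20 → U
M(12): 12+2=14 → O
C(2): 2+2=4 → E
U(20): 20+2=22 → W
O(14): 14+2=16 → Q
R(17): 17+2=19 → T

ZUOEWQT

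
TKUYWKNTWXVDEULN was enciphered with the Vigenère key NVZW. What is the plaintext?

Repeat the key across the ciphertext: NVZWNVZWNVZWNVZW
T(19)−N(13): 6 → G
K(10)−V(21): -11≡15 → P
U(20)−Z(25): -5≡21 → V
Y(24)−W(22): 2 → C
W(22)−N(13): 9 → J
K(10)−V(21): -11≡15 → P
N(13)−Z(25): -12≡14 → O
T(19)−W(22): -3≡23 → X
W(22)−N(13): 9 → J
X(23)−V(21): 2 → C
V(21)−Z(25): -4≡22 → W
D(3)−W(22): -19≡7 → H
E(4)−N(13): -9≡17 → R
U(20)−V(21): -1≡25 → Z
L(11)−Z(25): -14≡12 → M
N(13)−W(22): -9≡17 → R

GPVCJPOXJCWHRZMR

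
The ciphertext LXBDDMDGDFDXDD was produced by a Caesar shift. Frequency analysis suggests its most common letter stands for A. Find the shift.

3

The most frequent ciphertext letter is D (appears 7 times).
D is position 3; A is position 0.
Shift = 3.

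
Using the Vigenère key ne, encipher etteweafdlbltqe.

Repeat the key across the message: nenenenenenenen
e(4)+n(13): 17 → r
t(19)+e(4): 23 → x
t(19)+n(13): 32≡6 → g
e(4)+e(4): 8 → i
w(22)+n(13): 35≡9 → j
e(4)+e(4): 8 → i
a(0)+n(13): 13 → n
f(5)+e(4): 9 → j
d(3)+n(13): 16 → q
l(11)+e(4): 15 → p
b(1)+n(13): 14 → o
l(11)+e(4): 15 → p
t(19)+n(13): 32≡6 → g
q(16)+e(4): 20 → u
e(4)+n(13): 17 → r

rxgijinjqpopgur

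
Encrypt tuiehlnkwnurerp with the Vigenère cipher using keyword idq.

Repeat the key across the message: idqidqidqidqidq
t(19)+i(8): 27≡1 → b
u(20)+d(3): 23 → x
i(8)+q(16): 24 → y
e(4)+i(8): 12 → m
h(7)+d(3): 10 → k
l(11)+q(16): 27≡1 → b
n(13)+i(8): 21 → v
k(10)+d(3): 13 → n
w(22)+q(16): 38≡12 → m
n(13)+i(8): 21 → v
u(20)+d(3): 23 → x
r(17)+q(16): 33≡7 → h
e(4)+i(8): 12 → m
r(17)+d(3): 20 → u
p(15)+q(16): 31≡5 → f

bxymkbvnmvxhmuf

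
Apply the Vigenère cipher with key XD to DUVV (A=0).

AXSY

Repeat the key across the message: XDXD
D(3)+X(23): 26≡0 → A
U(20)+D(3): 23 → X
V(21)+X(23): 44≡18 → S
V(21)+D(3): 24 → Y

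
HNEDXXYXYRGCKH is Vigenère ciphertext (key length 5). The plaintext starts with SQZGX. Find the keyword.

Subtract each crib letter from the matching ciphertext letter (mod 26):
H(7)−S(18)=-11≡15 → P
N(13)−Q(16)=-3≡23 → X
E(4)−Z(25)=-21≡5 → F
D(3)−G(6)=-3≡23 → X
X(23)−X(23)=0 → A

PXFXA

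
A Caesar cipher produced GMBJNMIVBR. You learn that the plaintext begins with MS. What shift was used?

20

From the crib: G(6)−M(12)=-6≡20, so the shift is 20.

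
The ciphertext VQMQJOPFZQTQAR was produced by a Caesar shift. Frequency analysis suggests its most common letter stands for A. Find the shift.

16

The most frequent ciphertext letter is Q (appears 4 times).
Q is position 16; A is position 0.
Shift = 16.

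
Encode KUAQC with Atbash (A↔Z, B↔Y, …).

K(10) → P(15)
U(20) → F(5)
A(0) → Z(25)
Q(16) → J(9)
C(2) → X(23)

PFZJX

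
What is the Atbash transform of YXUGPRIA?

BCFTKIRZ

Y(24) → B(1)
X(23) → C(2)
U(20) → F(5)
G(6) → T(19)
P(15) → K(10)
R(17) → I(8)
I(8) → R(17)
A(0) → Z(25)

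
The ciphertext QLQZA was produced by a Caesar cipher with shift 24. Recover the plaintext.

SNSBC

Q(16): 16−24=-8≡18 → S
L(11): 11−24=-13≡13 → N
Q(16): 16−24=-8≡18 → S
Z(25): 25−24=1 → B
A(0): 0−24=-24≡2 → C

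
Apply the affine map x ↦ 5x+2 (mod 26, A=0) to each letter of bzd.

hxr

b(1): 5·1+2=7 → h
z(25): 5·25+2=127≡23 → x
d(3): 5·3+2=17 → r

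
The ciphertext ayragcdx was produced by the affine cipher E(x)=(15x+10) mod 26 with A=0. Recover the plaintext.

iuxiywdn

The inverse of 15 mod 26 is 7, since 15·7=105≡1. Apply D(y)=7·(y−10) mod 26:
a(0): 7·(0−10)=-70≡8 → i
y(24): 7·(24−10)=98≡20 → u
r(17): 7·(17−10)=49≡23 → x
a(0): 7·(0−10)=-70≡8 → i
g(6): 7·(6−10)=-28≡24 → y
c(2): 7·(2−10)=-56≡22 → w
d(3): 7·(3−10)=-49≡3 → d
x(23): 7·(23−10)=91≡13 → n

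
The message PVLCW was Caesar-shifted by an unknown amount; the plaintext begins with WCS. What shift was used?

19

From the crib: P(15)−W(22)=-7≡19, so the shift is 19.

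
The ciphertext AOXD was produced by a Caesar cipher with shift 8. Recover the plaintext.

SGPV

A(0): 0−8=-8≡18 → S
O(14): 14−8=6 → G
X(23): 23−8=15 → P
D(3): 3−8=-5≡21 → V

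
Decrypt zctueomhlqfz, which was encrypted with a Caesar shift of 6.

z(25): 25−6=19 → t
c(2): 2−6=-4≡22 → w
t(19): 19−6=13 → n
u(20): 20−6=14 → o
e(4): 4−6=-2≡24 → y
o(14): 14−6=8 → i
m(12): 12−6=6 → g
h(7): 7−6=1 → b
l(11): 11−6=5 → f
q(16): 16−6=10 → k
f(5): 5−6=-1≡25 → z
z(25): 25−6=19 → t

twnoyigbfkzt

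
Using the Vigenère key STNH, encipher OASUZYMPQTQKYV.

Repeat the key across the message: STNHSTNHSTNHST
O(14)+S(18): 32≡6 → G
A(0)+T(19): 19 → T
S(18)+N(13): 31≡5 → F
U(20)+H(7): 27≡1 → B
Z(25)+S(18): 43≡17 → R
Y(24)+T(19): 43≡17 → R
M(12)+N(13): 25 → Z
P(15)+H(7): 22 → W
Q(16)+S(18): 34≡8 → I
T(19)+T(19): 38≡12 → M
Q(16)+N(13): 29≡3 → D
K(10)+H(7): 17 → R
Y(24)+S(18): 42≡16 → Q
V(21)+T(19): 40≡14 → O

GTFBRRZWIMDRQO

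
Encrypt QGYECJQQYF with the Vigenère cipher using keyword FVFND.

Repeat the key across the message: FVFNDFVFND
Q(16)+F(5): 21 → V
G(6)+V(21): 27≡1 → B
Y(24)+F(5): 29≡3 → D
E(4)+N(13): 17 → R
C(2)+D(3): 5 → F
J(9)+F(5): 14 → O
Q(16)+V(21): 37≡11 → L
Q(16)+F(5): 21 → V
Y(24)+N(13): 37≡11 → L
F(5)+D(3): 8 → I

VBDRFOLVLI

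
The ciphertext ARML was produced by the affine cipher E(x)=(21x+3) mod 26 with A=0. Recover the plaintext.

The inverse of 21 mod 26 is 5, since 21·5=105≡1. Apply D(y)=5·(y−3) mod 26:
A(0): 5·(0−3)=-15≡11 → L
R(17): 5·(17−3)=70≡18 → S
M(12): 5·(12−3)=45≡19 → T
L(11): 5·(11−3)=40≡14 → O

LSTO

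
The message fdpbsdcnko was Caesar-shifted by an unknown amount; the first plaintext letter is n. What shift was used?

18

From the crib: f(5)−n(13)=-8≡18, so the shift is 18.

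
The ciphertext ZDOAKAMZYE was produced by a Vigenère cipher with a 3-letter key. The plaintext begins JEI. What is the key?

QZG

Subtract each crib letter from the matching ciphertext letter (mod 26):
Z(25)−J(9)=16 → Q
D(3)−E(4)=-1≡25 → Z
O(14)−I(8)=6 → G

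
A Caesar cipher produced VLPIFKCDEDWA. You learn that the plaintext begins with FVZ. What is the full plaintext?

From the crib: V(21)−F(5)=16, so the shift is 16.
Subtract 16 from each ciphertext letter:
V(21): 21−16=5 → F
L(11): 11−16=-5≡21 → V
P(15): 15−16=-1≡25 → Z
I(8): 8−16=-8≡18 → S
F(5): 5−16=-11≡15 → P
K(10): 10−16=-6≡20 → U
C(2): 2−16=-14≡12 → M
D(3): 3−16=-13≡13 → N
E(4): 4−16=-12≡14 → O
D(3): 3−16=-13≡13 → N
W(22): 22−16=6 → G
A(0): 0−16=-16≡10 → K

FVZSPUMNONGK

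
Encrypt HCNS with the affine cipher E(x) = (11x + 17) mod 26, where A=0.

QNEH

H(7): 11·7+17=94≡16 → Q
C(2): 11·2+17=39≡13 → N
N(13): 11·13+17=160≡4 → E
S(18): 11·18+17=215≡7 → H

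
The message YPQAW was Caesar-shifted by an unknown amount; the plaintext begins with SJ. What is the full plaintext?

From the crib: Y(24)−S(18)=6, so the shift is 6.
Subtract 6 from each ciphertext letter:
Y(24): 24−6=18 → S
P(15): 15−6=9 → J
Q(16): 16−6=10 → K
A(0): 0−6=-6≡20 → U
W(22): 22−6=16 → Q

SJKUQ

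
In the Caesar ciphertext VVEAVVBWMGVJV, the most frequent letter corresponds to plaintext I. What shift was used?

13

The most frequent ciphertext letter is V (appears 6 times).
V is position 21; I is position 8.
Shift = 13.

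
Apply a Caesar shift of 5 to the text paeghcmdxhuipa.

p(15): 15+5=20 → u
a(0): 0+5=5 → f
e(4): 4+5=9 → j
g(6): 6+5=11 → l
h(7): 7+5=12 → m
c(2): 2+5=7 → h
m(12): 12+5=17 → r
d(3): 3+5=8 → i
x(23): 23+5=28≡2 → c
h(7): 7+5=12 → m
u(20): 20+5=25 → z
i(8): 8+5=13 → n
p(15): 15+5=20 → u
a(0): 0+5=5 → f

ufjlmhricmznuf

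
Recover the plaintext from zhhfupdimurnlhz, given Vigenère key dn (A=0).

Repeat the key across the ciphertext: dndndndndndndnd
z(25)−d(3): 22 → w
h(7)−n(13): -6≡20 → u
h(7)−d(3): 4 → e
f(5)−n(13): -8≡18 → s
u(20)−d(3): 17 → r
p(15)−n(13): 2 → c
d(3)−d(3): 0 → a
i(8)−n(13): -5≡21 → v
m(12)−d(3): 9 → j
u(20)−n(13): 7 → h
r(17)−d(3): 14 → o
n(13)−n(13): 0 → a
l(11)−d(3): 8 → i
h(7)−n(13): -6≡20 → u
z(25)−d(3): 22 → w

wuesrcavjhoaiuw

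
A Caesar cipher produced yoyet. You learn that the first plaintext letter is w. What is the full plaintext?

wmwcr

From the crib: y(24)−w(22)=2, so the shift is 2.
Subtract 2 from each ciphertext letter:
y(24): 24−2=22 → w
o(14): 14−2=12 → m
y(24): 24−2=22 → w
e(4): 4−2=2 → c
t(19): 19−2=17 → r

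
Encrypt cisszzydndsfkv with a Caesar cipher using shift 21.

xdnnuutyiynafq

c(2): 2+21=23 → x
i(8): 8+21=29≡3 → d
s(18): 18+21=39≡13 → n
s(18): 18+21=39≡13 → n
z(25): 25+21=46≡20 → u
z(25): 25+21=46≡20 → u
y(24): 24+21=45≡19 → t
d(3): 3+21=24 → y
n(13): 13+21=34≡8 → i
d(3): 3+21=24 → y
s(18): 18+21=39≡13 → n
f(5): 5+21=26≡0 → a
k(10): 10+21=31≡5 → f
v(21): 21+21=42≡16 → q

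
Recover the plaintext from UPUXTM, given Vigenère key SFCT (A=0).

CKSEBH

Repeat the key across the ciphertext: SFCTSF
U(20)−S(18): 2 → C
P(15)−F(5): 10 → K
U(20)−C(2): 18 → S
X(23)−T(19): 4 → E
T(19)−S(18): 1 → B
M(12)−F(5): 7 → H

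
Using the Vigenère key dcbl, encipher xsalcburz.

Repeat the key across the message: dcbldcbld
x(23)+d(3): 26≡0 → a
s(18)+c(2): 20 → u
a(0)+b(1): 1 → b
l(11)+l(11): 22 → w
c(2)+d(3): 5 → f
b(1)+c(2): 3 → d
u(20)+b(1): 21 → v
r(17)+l(11): 28≡2 → c
z(25)+d(3): 28≡2 → c

aubwfdvcc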